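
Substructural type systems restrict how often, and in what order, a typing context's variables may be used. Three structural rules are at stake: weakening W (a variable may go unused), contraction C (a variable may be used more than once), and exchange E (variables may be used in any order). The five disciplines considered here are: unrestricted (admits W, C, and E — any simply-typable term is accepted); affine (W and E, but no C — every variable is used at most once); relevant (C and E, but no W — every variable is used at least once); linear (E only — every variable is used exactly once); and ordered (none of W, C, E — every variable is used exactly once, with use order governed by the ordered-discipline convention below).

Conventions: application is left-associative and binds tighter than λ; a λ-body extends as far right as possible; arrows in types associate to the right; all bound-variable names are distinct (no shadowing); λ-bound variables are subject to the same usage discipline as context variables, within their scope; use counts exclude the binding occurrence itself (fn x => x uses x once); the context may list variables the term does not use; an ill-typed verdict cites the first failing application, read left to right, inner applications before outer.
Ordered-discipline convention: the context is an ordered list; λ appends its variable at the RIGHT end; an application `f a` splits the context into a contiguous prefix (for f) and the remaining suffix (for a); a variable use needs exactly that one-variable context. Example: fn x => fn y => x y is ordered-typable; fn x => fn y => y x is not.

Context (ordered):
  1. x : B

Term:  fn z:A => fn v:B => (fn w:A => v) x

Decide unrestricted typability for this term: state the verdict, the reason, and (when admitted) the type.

no — the type mismatch rejects it
variable uses: x: 1, z (bound): 0, v (bound): 1, w (bound): 0
order of uses: v, x
typing: ill-typed: an application expects A but receives B
per-discipline verdicts: ordered ✗ · linear ✗ · affine ✗ · relevant ✗ · unrestricted ✗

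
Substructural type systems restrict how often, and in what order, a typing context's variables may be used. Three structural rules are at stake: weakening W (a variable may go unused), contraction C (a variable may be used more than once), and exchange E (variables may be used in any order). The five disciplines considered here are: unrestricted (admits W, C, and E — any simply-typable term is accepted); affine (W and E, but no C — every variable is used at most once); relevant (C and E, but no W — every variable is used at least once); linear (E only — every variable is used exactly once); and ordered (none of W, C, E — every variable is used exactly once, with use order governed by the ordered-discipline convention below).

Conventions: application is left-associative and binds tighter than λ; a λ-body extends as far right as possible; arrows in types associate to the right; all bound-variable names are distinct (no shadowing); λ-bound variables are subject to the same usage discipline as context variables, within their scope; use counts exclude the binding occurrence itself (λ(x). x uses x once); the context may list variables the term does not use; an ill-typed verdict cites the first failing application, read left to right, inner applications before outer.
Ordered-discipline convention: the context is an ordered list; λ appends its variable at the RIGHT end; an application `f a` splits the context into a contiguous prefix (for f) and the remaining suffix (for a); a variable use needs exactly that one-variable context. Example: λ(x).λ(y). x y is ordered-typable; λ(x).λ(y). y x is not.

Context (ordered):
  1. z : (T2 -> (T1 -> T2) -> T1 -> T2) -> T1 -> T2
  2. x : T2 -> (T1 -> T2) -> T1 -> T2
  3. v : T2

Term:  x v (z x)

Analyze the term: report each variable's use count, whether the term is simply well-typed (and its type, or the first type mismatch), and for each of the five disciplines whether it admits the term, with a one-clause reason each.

use counts: z: 1×, x: 2×, v: 1×
left-to-right use order: x, v, z, x
typing: the term checks, with type T1 -> T2
ordered ✗ (x ×2 used more than once (contraction))
linear ✗ (x ×2 used more than once (contraction))
affine ✗ (x ×2 used more than once (contraction))
relevant ✓ (z, x, v: all used, weakening unneeded)
unrestricted ✓ (type-checks (T1 -> T2) and nothing is barred)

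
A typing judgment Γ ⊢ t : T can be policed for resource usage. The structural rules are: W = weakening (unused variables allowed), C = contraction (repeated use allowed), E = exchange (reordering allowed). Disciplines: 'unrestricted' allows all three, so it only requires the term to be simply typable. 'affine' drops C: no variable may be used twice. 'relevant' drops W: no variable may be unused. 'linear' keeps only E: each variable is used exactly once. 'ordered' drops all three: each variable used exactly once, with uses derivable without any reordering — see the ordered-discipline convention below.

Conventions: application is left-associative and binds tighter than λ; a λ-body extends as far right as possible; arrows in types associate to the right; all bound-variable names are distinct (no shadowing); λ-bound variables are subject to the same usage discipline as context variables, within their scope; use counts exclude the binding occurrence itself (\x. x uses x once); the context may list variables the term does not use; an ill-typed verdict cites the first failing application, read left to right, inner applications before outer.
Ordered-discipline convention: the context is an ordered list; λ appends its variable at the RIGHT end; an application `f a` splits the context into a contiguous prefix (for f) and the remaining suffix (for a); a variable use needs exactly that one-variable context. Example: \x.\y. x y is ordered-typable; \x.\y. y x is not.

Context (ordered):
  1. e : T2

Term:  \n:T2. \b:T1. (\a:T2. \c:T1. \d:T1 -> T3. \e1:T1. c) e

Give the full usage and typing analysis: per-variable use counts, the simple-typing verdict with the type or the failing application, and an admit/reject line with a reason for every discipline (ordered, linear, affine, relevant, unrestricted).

counts: e: 1, n [bound]: 0, b [bound]: 0, a [bound]: 0, c [bound]: 1, d [bound]: 0, e1 [bound]: 0
use order (left to right): c, e
typing: the term checks, with type T2 -> T1 -> T1 -> (T1 -> T3) -> T1 -> T1
ordered: ✗, n, b, a, d, e1 left unused
linear: ✗, n, b, a, d, e1 left unused
affine: ✓, e, n, b, a, c, d, e1: no repeats, contraction unneeded
relevant: ✗, n, b, a, d, e1 left unused
unrestricted: ✓, typability at T2 -> T1 -> T1 -> (T1 -> T3) -> T1 -> T1 is all that's needed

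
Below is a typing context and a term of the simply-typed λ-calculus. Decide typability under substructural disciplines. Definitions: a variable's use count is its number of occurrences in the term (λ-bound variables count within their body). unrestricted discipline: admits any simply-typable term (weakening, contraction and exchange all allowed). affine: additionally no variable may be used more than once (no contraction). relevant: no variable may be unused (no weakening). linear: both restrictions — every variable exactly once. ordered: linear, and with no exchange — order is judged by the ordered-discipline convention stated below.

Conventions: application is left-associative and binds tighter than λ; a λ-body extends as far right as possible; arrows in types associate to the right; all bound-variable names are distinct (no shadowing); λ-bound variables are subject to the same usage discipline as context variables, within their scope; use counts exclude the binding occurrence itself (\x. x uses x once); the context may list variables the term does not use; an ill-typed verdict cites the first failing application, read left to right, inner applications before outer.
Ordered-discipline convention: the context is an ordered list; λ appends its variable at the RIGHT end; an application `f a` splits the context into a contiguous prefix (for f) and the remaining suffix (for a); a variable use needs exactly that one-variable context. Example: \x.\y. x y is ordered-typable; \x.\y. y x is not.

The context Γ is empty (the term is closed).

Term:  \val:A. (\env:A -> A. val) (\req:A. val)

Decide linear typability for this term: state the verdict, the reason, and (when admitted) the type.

no — repeated use of val ×2; env, req left unused
use counts: val (λ-bound): 2×, env (λ-bound): 0×, req (λ-bound): 0×
use order (left to right): val, val
typing: the term checks, with type A -> A
across the five disciplines: ordered ✗; linear ✗; affine ✗; relevant ✗; unrestricted ✓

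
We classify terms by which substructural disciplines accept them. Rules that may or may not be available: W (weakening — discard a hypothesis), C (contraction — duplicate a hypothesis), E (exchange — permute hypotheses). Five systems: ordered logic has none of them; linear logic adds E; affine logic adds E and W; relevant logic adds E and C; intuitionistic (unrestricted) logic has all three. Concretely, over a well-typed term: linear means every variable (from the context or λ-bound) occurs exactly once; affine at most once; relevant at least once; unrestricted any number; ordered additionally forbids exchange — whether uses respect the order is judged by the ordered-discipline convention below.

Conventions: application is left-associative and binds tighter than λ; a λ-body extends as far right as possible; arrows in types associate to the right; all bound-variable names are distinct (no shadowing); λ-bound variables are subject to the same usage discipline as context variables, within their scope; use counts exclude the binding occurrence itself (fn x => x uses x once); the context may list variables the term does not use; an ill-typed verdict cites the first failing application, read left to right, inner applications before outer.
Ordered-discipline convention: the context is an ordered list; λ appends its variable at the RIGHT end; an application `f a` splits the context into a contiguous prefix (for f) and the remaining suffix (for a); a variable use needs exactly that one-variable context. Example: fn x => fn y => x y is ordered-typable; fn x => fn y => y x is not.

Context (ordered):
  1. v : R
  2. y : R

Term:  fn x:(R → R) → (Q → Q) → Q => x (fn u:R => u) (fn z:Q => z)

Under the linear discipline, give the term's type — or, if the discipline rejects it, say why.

not well-typed under linear — unused: v, y — weakening required
use counts: v: 0, y: 0, x (bound): 1, u (bound): 1, z (bound): 1
use order (left to right): x, u, z
typing: the term checks, with type ((R → R) → (Q → Q) → Q) → Q
across the five disciplines: ordered ✗ | linear ✗ | affine ✓ | relevant ✗ | unrestricted ✓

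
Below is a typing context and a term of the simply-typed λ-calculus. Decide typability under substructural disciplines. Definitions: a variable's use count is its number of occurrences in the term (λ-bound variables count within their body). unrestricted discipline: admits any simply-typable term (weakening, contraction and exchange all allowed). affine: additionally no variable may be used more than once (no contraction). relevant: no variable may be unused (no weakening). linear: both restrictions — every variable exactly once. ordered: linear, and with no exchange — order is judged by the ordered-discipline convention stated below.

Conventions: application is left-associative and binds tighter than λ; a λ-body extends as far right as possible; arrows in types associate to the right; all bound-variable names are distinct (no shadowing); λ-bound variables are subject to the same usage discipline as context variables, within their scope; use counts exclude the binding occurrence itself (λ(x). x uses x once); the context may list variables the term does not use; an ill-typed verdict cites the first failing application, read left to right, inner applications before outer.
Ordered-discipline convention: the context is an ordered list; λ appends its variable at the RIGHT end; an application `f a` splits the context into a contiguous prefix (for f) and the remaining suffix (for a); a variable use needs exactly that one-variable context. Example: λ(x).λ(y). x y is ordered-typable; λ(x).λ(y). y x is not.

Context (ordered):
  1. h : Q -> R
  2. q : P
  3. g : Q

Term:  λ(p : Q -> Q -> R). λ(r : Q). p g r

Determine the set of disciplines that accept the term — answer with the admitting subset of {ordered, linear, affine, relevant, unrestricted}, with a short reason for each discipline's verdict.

admitted in: affine, unrestricted
use counts: h: 0×, q: 0×, g: 1×, p (bound): 1×, r (bound): 1×
use order (left to right): p, g, r
typing: ✓ — (Q -> Q -> R) -> Q -> R
ordered: ✗, needs weakening: h, q unused
linear: ✗, needs weakening: h, q unused
affine: ✓, h, q, g, p, r: no repeats, contraction unneeded
relevant: ✗, needs weakening: h, q unused
unrestricted: ✓, typability at (Q -> Q -> R) -> Q -> R is all that's needed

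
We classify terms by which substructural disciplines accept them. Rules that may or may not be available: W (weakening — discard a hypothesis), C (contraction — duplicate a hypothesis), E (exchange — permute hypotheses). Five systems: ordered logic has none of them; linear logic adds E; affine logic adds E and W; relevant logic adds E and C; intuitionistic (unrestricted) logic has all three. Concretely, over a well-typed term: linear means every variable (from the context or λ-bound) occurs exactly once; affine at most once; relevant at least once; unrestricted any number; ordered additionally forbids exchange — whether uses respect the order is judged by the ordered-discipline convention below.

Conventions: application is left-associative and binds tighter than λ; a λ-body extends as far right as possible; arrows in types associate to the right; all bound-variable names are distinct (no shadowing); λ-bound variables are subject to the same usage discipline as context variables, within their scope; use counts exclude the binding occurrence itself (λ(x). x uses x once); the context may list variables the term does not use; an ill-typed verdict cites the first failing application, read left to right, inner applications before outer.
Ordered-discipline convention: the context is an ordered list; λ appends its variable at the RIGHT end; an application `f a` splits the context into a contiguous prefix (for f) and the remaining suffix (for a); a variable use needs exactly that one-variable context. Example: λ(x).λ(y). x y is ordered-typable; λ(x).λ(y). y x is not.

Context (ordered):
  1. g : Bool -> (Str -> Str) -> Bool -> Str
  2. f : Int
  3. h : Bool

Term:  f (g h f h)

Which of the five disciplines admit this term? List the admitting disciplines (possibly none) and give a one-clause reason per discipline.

admitted by: none
usage: g ×1; f ×2; h ×2
order of uses: f, g, h, f, h
typing: ill-typed: an application expects Str -> Str but receives Int
ordered ✗ (the type mismatch rejects it)
linear ✗ (not simply typable)
affine ✗ (fails simple typing)
relevant ✗ (a type mismatch blocks all five)
unrestricted ✗ (the type mismatch rejects it)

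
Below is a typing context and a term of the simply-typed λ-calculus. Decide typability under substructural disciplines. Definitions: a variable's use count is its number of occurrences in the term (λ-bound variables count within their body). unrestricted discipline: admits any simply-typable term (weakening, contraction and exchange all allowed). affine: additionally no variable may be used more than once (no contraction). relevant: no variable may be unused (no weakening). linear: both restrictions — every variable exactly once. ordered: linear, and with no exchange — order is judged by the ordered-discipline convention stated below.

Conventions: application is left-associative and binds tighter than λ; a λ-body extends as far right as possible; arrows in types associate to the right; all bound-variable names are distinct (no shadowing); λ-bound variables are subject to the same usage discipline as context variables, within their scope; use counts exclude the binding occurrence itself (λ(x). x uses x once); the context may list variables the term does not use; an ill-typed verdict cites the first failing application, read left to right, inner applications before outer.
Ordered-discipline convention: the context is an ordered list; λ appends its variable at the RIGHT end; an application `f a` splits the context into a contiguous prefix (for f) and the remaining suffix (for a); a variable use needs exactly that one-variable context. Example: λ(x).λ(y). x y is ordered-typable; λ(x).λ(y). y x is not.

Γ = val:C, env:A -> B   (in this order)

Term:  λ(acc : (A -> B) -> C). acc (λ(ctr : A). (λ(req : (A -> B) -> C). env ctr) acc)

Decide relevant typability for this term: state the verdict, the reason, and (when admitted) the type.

no — unused: val, req — weakening required
usage: val: 0, env: 1, acc (bound): 2, ctr (bound): 1, req (bound): 0
left-to-right use order: acc, env, ctr, acc
typing: well-typed — term : ((A -> B) -> C) -> C
across the five disciplines: ordered ✗ | linear ✗ | affine ✗ | relevant ✗ | unrestricted ✓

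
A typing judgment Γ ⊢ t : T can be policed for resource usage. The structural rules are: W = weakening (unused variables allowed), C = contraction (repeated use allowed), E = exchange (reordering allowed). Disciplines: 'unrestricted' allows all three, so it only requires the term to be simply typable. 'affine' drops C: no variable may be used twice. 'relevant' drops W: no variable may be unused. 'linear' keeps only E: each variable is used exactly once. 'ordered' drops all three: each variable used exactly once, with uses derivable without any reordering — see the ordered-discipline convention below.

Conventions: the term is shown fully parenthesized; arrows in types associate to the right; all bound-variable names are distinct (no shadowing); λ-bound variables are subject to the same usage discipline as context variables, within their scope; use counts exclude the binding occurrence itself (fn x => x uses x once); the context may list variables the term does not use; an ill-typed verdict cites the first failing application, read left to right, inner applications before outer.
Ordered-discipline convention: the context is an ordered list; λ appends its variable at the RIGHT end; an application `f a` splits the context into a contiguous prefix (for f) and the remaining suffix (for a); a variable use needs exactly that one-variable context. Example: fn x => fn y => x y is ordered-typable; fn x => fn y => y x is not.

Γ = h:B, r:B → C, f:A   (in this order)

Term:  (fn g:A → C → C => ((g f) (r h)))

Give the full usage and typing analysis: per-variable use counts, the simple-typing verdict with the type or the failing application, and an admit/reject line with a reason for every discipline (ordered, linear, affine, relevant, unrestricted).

variable uses: h: 1×; r: 1×; f: 1×; g (bound): 1×
use order (left to right): g, f, r, h
typing: well-typed — term : (A → C → C) → C
ordered ✗ (no ordered split (uses run g, f, r, h))
linear ✓ (each of h, r, f, g used exactly once)
affine ✓ (no duplicate uses among h, r, f, g)
relevant ✓ (none of h, r, f, g goes unused)
unrestricted ✓ (type-checks ((A → C → C) → C) and nothing is barred)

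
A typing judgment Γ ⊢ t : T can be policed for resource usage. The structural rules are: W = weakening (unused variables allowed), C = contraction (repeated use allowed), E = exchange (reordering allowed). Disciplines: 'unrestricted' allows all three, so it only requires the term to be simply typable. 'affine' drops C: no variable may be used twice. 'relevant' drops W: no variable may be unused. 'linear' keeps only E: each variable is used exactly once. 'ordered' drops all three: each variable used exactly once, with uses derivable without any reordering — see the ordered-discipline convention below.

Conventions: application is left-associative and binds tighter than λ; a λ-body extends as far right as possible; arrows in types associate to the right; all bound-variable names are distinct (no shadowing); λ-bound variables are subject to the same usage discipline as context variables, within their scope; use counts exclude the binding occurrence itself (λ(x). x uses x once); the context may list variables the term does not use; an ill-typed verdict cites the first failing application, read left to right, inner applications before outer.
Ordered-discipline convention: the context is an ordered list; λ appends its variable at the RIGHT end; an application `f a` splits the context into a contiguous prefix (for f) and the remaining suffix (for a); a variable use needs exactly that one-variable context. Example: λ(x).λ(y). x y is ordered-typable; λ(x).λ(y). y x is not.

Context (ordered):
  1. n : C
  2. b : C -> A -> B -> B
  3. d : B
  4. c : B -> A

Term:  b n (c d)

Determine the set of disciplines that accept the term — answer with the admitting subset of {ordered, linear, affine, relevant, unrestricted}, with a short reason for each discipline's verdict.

admitting disciplines: linear, affine, relevant, unrestricted
variable uses: n ×1, b ×1, d ×1, c ×1
left-to-right use order: b, n, c, d
typing: well-typed at B -> B
ordered: ✗ — use order b, n, c, d needs exchange
linear: ✓ — n, b, d, c: one use apiece
affine: ✓ — at most one use each (n, b, d, c)
relevant: ✓ — none of n, b, d, c goes unused
unrestricted: ✓ — typability at B -> B is all that's needed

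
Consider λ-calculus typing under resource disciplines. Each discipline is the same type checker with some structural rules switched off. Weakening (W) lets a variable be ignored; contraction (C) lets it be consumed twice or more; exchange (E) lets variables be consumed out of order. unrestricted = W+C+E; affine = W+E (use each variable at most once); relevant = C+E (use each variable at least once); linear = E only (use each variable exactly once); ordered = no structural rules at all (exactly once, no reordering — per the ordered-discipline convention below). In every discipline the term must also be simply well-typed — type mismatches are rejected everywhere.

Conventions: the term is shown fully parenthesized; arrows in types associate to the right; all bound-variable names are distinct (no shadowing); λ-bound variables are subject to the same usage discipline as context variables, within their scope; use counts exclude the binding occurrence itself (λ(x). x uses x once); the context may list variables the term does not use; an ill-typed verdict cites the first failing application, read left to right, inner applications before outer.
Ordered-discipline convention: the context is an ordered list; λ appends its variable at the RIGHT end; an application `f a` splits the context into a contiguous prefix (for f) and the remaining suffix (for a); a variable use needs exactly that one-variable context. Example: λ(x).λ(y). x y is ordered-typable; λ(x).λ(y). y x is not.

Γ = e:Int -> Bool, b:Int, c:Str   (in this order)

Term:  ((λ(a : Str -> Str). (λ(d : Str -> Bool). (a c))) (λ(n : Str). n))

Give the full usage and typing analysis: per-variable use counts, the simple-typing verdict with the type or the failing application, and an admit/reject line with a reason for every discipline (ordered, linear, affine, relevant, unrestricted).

variable uses: e=0, b=0, c=1, a (λ-bound)=1, d (λ-bound)=0, n (λ-bound)=1
left-to-right use order: a, c, n
typing: the term checks, with type (Str -> Bool) -> Str
ordered: ✗, unused: e, b, d — weakening required
linear: ✗, unused: e, b, d — weakening required
affine: ✓, e, b, c, a, d, n: no repeats, contraction unneeded
relevant: ✗, unused: e, b, d — weakening required
unrestricted: ✓, simply typable at (Str -> Bool) -> Str; W, C, E all held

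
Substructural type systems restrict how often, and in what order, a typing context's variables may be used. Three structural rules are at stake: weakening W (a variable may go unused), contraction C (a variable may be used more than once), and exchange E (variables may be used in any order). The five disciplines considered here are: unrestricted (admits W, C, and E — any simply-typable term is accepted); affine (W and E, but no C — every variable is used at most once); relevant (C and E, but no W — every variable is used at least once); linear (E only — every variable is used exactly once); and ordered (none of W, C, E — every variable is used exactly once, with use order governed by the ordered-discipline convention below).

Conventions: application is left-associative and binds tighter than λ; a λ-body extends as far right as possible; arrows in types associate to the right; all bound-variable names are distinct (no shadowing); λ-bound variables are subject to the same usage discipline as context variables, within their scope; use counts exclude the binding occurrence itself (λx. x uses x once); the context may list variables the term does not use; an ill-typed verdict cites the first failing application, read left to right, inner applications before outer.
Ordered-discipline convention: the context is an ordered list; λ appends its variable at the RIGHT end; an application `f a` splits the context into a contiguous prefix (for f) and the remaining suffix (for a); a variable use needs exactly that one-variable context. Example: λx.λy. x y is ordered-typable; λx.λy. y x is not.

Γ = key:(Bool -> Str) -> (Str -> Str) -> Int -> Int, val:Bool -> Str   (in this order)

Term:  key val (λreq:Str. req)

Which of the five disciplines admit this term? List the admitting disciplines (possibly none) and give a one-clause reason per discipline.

admitting disciplines: ordered, linear, affine, relevant, unrestricted
counts: key ×1; val ×1; req (bound) ×1
uses in reading order: key, val, req
typing: well-typed at Int -> Int
ordered: ✓ — key, val, req once each; derivable with no W/C/E
linear: ✓ — exactly-once usage across key, val, req
affine: ✓ — at most one use each (key, val, req)
relevant: ✓ — at least one use each (key, val, req)
unrestricted: ✓ — well-typed at Int -> Int; no restrictions here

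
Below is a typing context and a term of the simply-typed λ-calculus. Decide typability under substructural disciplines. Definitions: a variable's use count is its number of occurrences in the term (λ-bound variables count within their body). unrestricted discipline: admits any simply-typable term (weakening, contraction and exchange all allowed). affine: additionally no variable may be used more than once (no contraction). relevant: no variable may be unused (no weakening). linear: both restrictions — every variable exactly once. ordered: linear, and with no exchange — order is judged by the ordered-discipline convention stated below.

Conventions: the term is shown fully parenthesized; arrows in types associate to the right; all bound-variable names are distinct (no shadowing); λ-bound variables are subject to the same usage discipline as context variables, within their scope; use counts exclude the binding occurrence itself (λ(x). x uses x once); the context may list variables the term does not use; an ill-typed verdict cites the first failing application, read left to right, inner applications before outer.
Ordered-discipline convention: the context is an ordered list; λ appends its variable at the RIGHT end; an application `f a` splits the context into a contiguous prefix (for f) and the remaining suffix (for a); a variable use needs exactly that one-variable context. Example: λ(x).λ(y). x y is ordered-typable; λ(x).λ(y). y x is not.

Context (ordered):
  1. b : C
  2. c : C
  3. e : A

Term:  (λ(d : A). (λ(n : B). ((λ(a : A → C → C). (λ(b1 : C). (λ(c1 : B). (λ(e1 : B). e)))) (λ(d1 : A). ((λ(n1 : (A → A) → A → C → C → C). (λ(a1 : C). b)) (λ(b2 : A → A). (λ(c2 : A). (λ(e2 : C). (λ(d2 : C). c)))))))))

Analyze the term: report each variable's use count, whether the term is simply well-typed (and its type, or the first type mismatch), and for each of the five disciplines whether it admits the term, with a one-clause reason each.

counts: b: 1×, c: 1×, e: 1×, d (bound): 0×, n (bound): 0×, a (bound): 0×, b1 (bound): 0×, c1 (bound): 0×, e1 (bound): 0×, d1 (bound): 0×, n1 (bound): 0×, a1 (bound): 0×, b2 (bound): 0×, c2 (bound): 0×, e2 (bound): 0×, d2 (bound): 0×
use order (left to right): e, b, c
typing: ✓ — A → B → C → B → B → A
ordered ✗ (d, n, a, b1, c1, e1, d1, n1, a1, b2, c2, e2, d2 left unused)
linear ✗ (d, n, a, b1, c1, e1, d1, n1, a1, b2, c2, e2, d2 left unused)
affine ✓ (no duplicate uses among b, c, e, d, n, a, b1, c1, e1, d1, n1, a1, b2, c2, e2, d2)
relevant ✗ (d, n, a, b1, c1, e1, d1, n1, a1, b2, c2, e2, d2 left unused)
unrestricted ✓ (simply typable at A → B → C → B → B → A; W, C, E all held)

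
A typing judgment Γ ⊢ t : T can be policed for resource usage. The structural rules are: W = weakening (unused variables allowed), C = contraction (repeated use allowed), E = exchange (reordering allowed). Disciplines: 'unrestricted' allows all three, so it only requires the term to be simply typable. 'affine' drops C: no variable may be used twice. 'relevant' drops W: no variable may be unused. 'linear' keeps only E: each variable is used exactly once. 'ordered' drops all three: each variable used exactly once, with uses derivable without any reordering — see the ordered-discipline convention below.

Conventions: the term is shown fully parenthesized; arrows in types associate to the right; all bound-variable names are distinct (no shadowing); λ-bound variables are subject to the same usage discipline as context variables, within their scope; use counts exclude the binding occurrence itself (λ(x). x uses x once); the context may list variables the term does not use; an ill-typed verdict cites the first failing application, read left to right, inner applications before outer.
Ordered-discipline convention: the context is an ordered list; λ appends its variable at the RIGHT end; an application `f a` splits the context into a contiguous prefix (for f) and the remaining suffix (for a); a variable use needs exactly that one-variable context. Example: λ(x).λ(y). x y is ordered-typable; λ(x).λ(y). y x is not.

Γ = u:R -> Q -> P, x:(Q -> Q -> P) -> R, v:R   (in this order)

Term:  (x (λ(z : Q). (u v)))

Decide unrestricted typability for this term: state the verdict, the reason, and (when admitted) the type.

yes — type-checks (R) and nothing is barred; term : R
usage: u ×1, x ×1, v ×1, z (bound) ×0
use order (left to right): x, u, v
typing: well-typed — term : R
per-discipline verdicts: ordered ✗ | linear ✗ | affine ✓ | relevant ✗ | unrestricted ✓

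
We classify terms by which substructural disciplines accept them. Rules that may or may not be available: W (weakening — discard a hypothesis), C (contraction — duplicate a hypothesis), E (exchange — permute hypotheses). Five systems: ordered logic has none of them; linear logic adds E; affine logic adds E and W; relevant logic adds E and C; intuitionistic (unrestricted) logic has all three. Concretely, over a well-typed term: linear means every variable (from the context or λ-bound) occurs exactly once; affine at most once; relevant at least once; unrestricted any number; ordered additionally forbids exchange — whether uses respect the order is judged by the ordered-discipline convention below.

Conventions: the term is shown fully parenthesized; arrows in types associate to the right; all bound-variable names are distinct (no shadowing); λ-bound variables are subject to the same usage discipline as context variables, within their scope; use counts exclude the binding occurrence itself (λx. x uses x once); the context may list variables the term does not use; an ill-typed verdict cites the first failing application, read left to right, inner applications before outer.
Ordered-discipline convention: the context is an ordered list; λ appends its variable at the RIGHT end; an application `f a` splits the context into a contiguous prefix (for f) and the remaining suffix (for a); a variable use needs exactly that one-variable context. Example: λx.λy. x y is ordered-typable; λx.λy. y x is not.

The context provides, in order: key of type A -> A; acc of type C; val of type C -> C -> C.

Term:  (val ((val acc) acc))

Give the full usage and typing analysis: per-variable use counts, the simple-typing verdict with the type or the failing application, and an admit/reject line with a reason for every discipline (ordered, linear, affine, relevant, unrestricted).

use counts: key: 0; acc: 2; val: 2
uses in reading order: val, val, acc, acc
typing: ✓ — C -> C
ordered ✗ (needs contraction — acc ×2, val ×2; key left unused)
linear ✗ (needs contraction — acc ×2, val ×2; key left unused)
affine ✗ (needs contraction — acc ×2, val ×2)
relevant ✗ (key left unused)
unrestricted ✓ (type-checks (C -> C) and nothing is barred)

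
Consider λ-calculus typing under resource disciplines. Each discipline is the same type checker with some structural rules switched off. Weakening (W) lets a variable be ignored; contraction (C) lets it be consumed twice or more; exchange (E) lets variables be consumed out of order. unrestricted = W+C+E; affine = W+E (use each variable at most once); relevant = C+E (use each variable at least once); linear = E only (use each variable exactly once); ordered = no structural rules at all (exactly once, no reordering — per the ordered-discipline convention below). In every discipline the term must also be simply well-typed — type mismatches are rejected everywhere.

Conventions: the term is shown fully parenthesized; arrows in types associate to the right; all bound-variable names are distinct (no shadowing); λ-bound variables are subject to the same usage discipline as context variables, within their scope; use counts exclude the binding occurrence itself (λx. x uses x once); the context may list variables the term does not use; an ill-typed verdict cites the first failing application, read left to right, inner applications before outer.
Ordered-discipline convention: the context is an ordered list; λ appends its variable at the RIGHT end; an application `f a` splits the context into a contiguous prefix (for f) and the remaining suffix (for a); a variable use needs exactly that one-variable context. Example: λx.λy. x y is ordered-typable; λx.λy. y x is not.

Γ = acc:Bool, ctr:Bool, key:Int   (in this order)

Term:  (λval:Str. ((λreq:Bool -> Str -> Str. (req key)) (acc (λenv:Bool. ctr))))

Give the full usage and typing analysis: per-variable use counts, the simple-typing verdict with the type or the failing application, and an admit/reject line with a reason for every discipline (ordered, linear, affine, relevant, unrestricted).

variable uses: acc=1; ctr=1; key=1; val (λ-bound)=0; req (λ-bound)=1; env (λ-bound)=0
left-to-right use order: req, key, acc, ctr
typing: ill-typed: an application expects Bool but receives Int
ordered: ✗, not simply typable
linear: ✗, fails simple typing
affine: ✗, a type mismatch blocks all five
relevant: ✗, the type mismatch rejects it
unrestricted: ✗, not simply typable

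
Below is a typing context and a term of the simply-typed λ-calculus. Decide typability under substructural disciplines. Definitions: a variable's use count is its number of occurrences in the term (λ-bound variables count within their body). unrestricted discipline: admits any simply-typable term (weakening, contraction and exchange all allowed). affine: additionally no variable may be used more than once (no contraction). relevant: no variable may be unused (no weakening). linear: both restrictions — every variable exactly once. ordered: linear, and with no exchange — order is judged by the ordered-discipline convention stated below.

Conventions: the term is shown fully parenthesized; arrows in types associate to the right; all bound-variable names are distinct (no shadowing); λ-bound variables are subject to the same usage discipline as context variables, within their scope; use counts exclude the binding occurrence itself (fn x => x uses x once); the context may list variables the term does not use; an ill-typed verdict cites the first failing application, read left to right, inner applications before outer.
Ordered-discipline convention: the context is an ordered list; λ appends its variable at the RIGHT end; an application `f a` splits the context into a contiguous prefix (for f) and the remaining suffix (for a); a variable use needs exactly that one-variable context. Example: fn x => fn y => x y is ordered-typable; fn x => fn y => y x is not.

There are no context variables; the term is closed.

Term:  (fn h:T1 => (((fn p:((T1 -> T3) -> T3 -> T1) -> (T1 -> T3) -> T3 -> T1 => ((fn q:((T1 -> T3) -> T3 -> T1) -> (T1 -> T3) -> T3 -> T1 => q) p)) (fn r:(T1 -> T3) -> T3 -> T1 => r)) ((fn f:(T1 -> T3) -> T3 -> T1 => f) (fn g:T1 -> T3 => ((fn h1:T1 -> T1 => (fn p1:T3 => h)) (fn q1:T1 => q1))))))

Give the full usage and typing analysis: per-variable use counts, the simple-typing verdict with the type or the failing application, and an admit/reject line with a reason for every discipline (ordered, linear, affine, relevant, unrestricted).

usage: h [bound]: 1; p [bound]: 1; q [bound]: 1; r [bound]: 1; f [bound]: 1; g [bound]: 0; h1 [bound]: 0; p1 [bound]: 0; q1 [bound]: 1
uses in reading order: q, p, r, f, h, q1
typing: well-typed at T1 -> (T1 -> T3) -> T3 -> T1
ordered: ✗, g, h1, p1 left unused
linear: ✗, g, h1, p1 left unused
affine: ✓, at most one use each (h, p, q, r, f, g, h1, p1, q1)
relevant: ✗, g, h1, p1 left unused
unrestricted: ✓, typability at T1 -> (T1 -> T3) -> T3 -> T1 is all that's needed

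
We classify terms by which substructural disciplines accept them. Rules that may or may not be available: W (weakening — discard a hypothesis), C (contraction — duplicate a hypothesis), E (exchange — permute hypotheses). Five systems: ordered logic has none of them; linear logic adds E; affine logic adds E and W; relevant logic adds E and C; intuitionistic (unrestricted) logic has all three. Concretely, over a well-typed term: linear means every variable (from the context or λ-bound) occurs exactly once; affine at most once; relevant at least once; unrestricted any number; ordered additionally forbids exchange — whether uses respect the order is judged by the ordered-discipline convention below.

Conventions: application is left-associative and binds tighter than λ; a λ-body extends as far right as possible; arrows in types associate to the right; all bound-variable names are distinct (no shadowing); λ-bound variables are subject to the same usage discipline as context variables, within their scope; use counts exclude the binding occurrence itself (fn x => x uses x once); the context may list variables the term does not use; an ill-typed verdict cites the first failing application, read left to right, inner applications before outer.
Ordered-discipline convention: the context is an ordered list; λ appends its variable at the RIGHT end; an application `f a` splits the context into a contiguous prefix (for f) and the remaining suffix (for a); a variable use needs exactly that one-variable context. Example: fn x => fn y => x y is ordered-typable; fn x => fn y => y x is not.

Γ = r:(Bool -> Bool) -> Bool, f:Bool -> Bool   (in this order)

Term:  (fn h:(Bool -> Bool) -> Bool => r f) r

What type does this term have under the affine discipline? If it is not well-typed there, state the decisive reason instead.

not well-typed under affine — repeated use of r ×2
usage: r: 2×, f: 1×, h [bound]: 0×
order of uses: r, f, r
typing: well-typed — term : Bool
per-discipline verdicts: ordered ✗ | linear ✗ | affine ✗ | relevant ✗ | unrestricted ✓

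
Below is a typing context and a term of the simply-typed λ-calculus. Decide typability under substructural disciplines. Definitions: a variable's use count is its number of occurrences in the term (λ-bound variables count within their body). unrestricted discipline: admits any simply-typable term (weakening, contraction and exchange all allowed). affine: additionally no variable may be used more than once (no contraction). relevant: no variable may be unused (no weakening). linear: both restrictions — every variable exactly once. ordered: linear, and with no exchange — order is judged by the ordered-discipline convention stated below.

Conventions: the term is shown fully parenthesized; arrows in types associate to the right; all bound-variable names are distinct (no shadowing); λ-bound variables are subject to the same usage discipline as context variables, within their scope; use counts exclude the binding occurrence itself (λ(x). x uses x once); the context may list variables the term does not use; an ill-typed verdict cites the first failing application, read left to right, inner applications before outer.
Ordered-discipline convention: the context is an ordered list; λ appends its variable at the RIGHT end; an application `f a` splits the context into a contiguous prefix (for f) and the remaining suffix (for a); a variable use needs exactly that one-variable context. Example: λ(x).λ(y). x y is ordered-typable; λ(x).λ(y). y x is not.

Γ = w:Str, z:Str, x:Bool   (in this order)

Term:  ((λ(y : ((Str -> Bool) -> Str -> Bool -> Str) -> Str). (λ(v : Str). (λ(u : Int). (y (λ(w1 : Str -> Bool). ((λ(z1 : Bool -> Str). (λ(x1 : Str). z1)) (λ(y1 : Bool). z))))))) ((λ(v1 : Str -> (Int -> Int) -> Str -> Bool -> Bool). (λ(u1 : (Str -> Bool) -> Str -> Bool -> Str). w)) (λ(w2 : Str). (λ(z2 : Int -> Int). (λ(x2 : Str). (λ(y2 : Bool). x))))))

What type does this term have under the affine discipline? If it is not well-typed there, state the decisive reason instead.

term : Str -> Int -> Str
variable uses: w ×1; z ×1; x ×1; y [bound] ×1; v [bound] ×0; u [bound] ×0; w1 [bound] ×0; z1 [bound] ×1; x1 [bound] ×0; y1 [bound] ×0; v1 [bound] ×0; u1 [bound] ×0; w2 [bound] ×0; z2 [bound] ×0; x2 [bound] ×0; y2 [bound] ×0
uses in reading order: y, z1, z, w, x
typing: ✓ — Str -> Int -> Str
summary: ordered ✗ | linear ✗ | affine ✓ | relevant ✗ | unrestricted ✓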